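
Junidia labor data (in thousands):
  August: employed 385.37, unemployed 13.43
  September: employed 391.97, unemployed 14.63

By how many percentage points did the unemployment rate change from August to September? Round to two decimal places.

August: labor force = 385.37 + 13.43 = 398.80; u = 13.43/398.80 = 3.37%.
September: labor force = 391.97 + 14.63 = 406.60; u = 14.63/406.60 = 3.60%.
Change = 3.60% − 3.37% = +0.23 pp.

The unemployment rate changed by +0.23 percentage points.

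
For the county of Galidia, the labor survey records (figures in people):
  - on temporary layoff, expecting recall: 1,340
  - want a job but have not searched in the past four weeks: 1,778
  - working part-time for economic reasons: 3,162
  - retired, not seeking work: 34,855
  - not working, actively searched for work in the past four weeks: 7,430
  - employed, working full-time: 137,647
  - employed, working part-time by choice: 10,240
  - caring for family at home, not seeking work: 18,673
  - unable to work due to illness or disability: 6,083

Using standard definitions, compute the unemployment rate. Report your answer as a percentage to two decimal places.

Unemployment rate ≈ 5.49%.

Employed = 3,162 + 137,647 + 10,240 = 151,049 (anyone who worked, including part-time for economic reasons, counts as employed).
Unemployed = 1,340 + 7,430 = 8,770 (jobless and actively searching, or on temporary layoff).
Labor force = 151,049 + 8,770 = 159,819.
Unemployment rate = 8,770 / 159,819 = 5.49%.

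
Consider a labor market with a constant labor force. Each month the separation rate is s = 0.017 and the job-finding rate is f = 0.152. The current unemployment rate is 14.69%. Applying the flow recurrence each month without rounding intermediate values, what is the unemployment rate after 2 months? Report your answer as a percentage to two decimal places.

Unemployment rate after two months ≈ 13.26%.

With a fixed labor force, u_{t+1} = u_t + s·(1−u_t) − f·u_t = u_t·(1−s−f) + s.
Here 1−s−f = 0.831 and s = 0.017.
u_1 = 0.146900 × 0.831 + 0.017 = 0.139074.
u_2 = 0.139074 × 0.831 + 0.017 = 0.132570.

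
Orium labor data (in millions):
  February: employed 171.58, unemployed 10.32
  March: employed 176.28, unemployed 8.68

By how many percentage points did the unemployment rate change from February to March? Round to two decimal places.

The unemployment rate changed by −0.98 percentage points.

February: labor force = 171.58 + 10.32 = 181.90; u = 10.32/181.90 = 5.67%.
March: labor force = 176.28 + 8.68 = 184.96; u = 8.68/184.96 = 4.69%.
Change = 4.69% − 5.67% = −0.98 pp.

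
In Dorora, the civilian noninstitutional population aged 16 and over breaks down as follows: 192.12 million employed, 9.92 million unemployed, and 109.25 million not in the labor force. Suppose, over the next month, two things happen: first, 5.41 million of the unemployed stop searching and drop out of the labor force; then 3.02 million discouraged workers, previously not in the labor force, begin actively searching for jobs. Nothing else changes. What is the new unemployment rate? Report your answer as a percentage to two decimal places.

Initially, labor force = 192.12 + 9.92 = 202.04 million, so u = 9.92/202.04 = 4.91%.
After the first change, unemployed and labor force both fall by 5.41 → E = 192.12, U = 4.51, labor force = 196.63 million.
After the second change, unemployed and labor force both rise by 3.02 → E = 192.12, U = 7.53, labor force = 199.65 million.
New unemployment rate = 7.53 / 199.65 = 3.77%.

New unemployment rate ≈ 3.77%.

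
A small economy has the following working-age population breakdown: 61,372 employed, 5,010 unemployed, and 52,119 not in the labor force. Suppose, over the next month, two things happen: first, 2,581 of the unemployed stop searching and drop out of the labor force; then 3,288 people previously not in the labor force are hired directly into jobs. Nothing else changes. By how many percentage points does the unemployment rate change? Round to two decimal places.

The unemployment rate changes by −3.93 percentage points.

Initially, labor force = 61,372 + 5,010 = 66,382, so u = 5,010/66,382 = 7.55%.
After the first change, unemployed and labor force both fall by 2,581 → E = 61,372, U = 2,429, labor force = 63,801.
After the second change, employed and labor force both rise by 3,288; unemployed unchanged → E = 64,660, U = 2,429, labor force = 67,089.
New unemployment rate = 2,429 / 67,089 = 3.62%.
Change = 3.62% − 7.55% = −3.93 percentage points.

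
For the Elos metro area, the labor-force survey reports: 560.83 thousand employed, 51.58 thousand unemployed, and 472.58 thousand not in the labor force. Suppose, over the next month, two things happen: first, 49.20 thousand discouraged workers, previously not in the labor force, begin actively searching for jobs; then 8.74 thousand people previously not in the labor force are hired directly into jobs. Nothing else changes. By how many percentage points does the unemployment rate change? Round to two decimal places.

The unemployment rate changes by +6.61 percentage points.

Initially, labor force = 560.83 + 51.58 = 612.41 thousand, so u = 51.58/612.41 = 8.42%.
After the first change, unemployed and labor force both rise by 49.20 → E = 560.83, U = 100.78, labor force = 661.61 thousand.
After the second change, employed and labor force both rise by 8.74; unemployed unchanged → E = 569.57, U = 100.78, labor force = 670.35 thousand.
New unemployment rate = 100.78 / 670.35 = 15.03%.
Change = 15.03% − 8.42% = +6.61 percentage points.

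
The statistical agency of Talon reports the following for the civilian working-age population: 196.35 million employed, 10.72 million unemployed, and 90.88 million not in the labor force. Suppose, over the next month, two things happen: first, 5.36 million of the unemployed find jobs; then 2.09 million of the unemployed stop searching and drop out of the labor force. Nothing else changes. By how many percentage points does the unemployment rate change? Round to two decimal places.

Initially, labor force = 196.35 + 10.72 = 207.07 million, so u = 10.72/207.07 = 5.18%.
After the first change, unemployed falls and employed rises by 5.36; labor force unchanged → E = 201.71, U = 5.36, labor force = 207.07 million.
After the second change, unemployed and labor force both fall by 2.09 → E = 201.71, U = 3.27, labor force = 204.98 million.
New unemployment rate = 3.27 / 204.98 = 1.60%.
Change = 1.60% − 5.18% = −3.58 percentage points.

The unemployment rate changes by −3.58 percentage points.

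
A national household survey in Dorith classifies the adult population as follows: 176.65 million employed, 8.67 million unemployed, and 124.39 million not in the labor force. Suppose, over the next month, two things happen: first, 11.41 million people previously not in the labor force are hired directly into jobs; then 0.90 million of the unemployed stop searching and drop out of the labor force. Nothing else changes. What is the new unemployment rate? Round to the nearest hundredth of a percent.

Initially, labor force = 176.65 + 8.67 = 185.32 million, so u = 8.67/185.32 = 4.68%.
After the first change, employed and labor force both rise by 11.41; unemployed unchanged → E = 188.06, U = 8.67, labor force = 196.73 million.
After the second change, unemployed and labor force both fall by 0.90 → E = 188.06, U = 7.77, labor force = 195.83 million.
New unemployment rate = 7.77 / 195.83 = 3.97%.

New unemployment rate ≈ 3.97%.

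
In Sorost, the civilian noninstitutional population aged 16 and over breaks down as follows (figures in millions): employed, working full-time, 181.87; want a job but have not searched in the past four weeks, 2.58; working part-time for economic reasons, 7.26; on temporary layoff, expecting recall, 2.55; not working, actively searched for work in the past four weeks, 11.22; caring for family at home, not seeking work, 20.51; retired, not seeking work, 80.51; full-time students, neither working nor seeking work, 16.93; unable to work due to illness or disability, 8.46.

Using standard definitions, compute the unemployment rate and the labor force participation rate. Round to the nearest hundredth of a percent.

Unemployment rate ≈ 6.79%; labor force participation rate ≈ 61.13%.

Employed = 181.87 + 7.26 = 189.13 million (anyone who worked, including part-time for economic reasons, counts as employed).
Unemployed = 2.55 + 11.22 = 13.77 million (jobless and actively searching, or on temporary layoff).
Labor force = 189.13 + 13.77 = 202.90 million.
Not in labor force = 2.58 + 20.51 + 80.51 + 16.93 + 8.46 = 128.99 million (those not working and not actively searching are outside the labor force — including those who want a job but have given up searching).
Civilian working-age population = 202.90 + 128.99 = 331.89 million.
Unemployment rate = 13.77 / 202.90 = 6.79%.
Labor force participation rate = 202.90 / 331.89 = 61.13%.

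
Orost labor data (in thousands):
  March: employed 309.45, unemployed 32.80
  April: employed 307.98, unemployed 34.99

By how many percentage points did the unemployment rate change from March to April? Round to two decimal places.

The unemployment rate changed by +0.62 percentage points.

March: labor force = 309.45 + 32.80 = 342.25; u = 32.80/342.25 = 9.58%.
April: labor force = 307.98 + 34.99 = 342.97; u = 34.99/342.97 = 10.20%.
Change = 10.20% − 9.58% = +0.62 pp.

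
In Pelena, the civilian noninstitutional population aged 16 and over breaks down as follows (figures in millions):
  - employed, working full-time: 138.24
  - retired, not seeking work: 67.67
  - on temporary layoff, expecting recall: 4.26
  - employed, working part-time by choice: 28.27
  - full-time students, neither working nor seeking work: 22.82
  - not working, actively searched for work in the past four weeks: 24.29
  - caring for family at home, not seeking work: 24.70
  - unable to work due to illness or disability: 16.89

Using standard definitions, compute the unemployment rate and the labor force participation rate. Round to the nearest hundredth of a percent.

Employed = 138.24 + 28.27 = 166.51 million.
Unemployed = 4.26 + 24.29 = 28.55 million (jobless and actively searching, or on temporary layoff).
Labor force = 166.51 + 28.55 = 195.06 million.
Not in labor force = 67.67 + 22.82 + 24.70 + 16.89 = 132.08 million (those not working and not actively searching are outside the labor force).
Civilian working-age population = 195.06 + 132.08 = 327.14 million.
Unemployment rate = 28.55 / 195.06 = 14.64%.
Labor force participation rate = 195.06 / 327.14 = 59.63%.

Unemployment rate ≈ 14.64%; labor force participation rate ≈ 59.63%.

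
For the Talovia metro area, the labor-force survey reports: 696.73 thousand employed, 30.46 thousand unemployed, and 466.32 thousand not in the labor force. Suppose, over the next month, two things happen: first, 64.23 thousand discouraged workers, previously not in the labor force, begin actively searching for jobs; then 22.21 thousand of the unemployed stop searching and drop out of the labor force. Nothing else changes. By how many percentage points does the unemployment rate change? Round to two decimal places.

Initially, labor force = 696.73 + 30.46 = 727.19 thousand, so u = 30.46/727.19 = 4.19%.
After the first change, unemployed and labor force both rise by 64.23 → E = 696.73, U = 94.69, labor force = 791.42 thousand.
After the second change, unemployed and labor force both fall by 22.21 → E = 696.73, U = 72.48, labor force = 769.21 thousand.
New unemployment rate = 72.48 / 769.21 = 9.42%.
Change = 9.42% − 4.19% = +5.23 percentage points.

The unemployment rate changes by +5.23 percentage points.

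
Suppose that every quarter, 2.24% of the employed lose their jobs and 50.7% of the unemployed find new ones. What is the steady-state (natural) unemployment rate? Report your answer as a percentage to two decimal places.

Steady-state unemployment rate ≈ 4.23%.

At steady state the flows balance: s·E = f·U, so U/(E+U) = s/(s+f).
u* = 2.24 / (2.24 + 50.7) = 2.24 / 52.94 = 4.23%.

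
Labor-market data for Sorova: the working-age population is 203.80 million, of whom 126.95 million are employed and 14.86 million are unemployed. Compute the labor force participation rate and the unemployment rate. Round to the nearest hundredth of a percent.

Labor force = employed + unemployed = 126.95 + 14.86 = 141.81 million.
Unemployment rate = 14.86 / 141.81 = 10.48%.
Labor force participation rate = 141.81 / 203.80 = 69.58%.

Labor force participation rate ≈ 69.58%; unemployment rate ≈ 10.48%.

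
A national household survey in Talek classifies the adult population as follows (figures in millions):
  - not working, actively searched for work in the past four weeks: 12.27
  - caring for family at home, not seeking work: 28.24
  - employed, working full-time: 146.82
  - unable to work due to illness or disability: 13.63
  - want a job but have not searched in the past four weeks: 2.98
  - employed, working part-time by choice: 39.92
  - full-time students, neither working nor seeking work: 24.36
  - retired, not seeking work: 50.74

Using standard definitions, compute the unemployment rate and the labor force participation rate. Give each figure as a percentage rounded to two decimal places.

Unemployment rate ≈ 6.17%; labor force participation rate ≈ 62.39%.

Employed = 146.82 + 39.92 = 186.74 million.
Unemployed = 12.27 million.
Labor force = 186.74 + 12.27 = 199.01 million.
Not in labor force = 28.24 + 13.63 + 2.98 + 24.36 + 50.74 = 119.95 million (those not working and not actively searching are outside the labor force — including those who want a job but have given up searching).
Civilian working-age population = 199.01 + 119.95 = 318.96 million.
Unemployment rate = 12.27 / 199.01 = 6.17%.
Labor force participation rate = 199.01 / 318.96 = 62.39%.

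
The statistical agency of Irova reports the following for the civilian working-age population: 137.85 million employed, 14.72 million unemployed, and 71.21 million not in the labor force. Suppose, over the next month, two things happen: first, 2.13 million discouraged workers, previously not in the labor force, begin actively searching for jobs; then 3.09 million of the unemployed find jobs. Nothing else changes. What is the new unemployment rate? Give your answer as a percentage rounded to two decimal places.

New unemployment rate ≈ 8.89%.

Initially, labor force = 137.85 + 14.72 = 152.57 million, so u = 14.72/152.57 = 9.65%.
After the first change, unemployed and labor force both rise by 2.13 → E = 137.85, U = 16.85, labor force = 154.70 million.
After the second change, unemployed falls and employed rises by 3.09; labor force unchanged → E = 140.94, U = 13.76, labor force = 154.70 million.
New unemployment rate = 13.76 / 154.70 = 8.89%.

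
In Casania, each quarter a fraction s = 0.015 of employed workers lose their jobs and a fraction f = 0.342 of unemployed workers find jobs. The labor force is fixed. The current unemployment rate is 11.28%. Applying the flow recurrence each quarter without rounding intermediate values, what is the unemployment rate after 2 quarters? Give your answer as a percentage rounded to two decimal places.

Unemployment rate after two quarters ≈ 7.13%.

With a fixed labor force, u_{t+1} = u_t + s·(1−u_t) − f·u_t = u_t·(1−s−f) + s.
Here 1−s−f = 0.643 and s = 0.015.
u_1 = 0.112800 × 0.643 + 0.015 = 0.087530.
u_2 = 0.087530 × 0.643 + 0.015 = 0.071282.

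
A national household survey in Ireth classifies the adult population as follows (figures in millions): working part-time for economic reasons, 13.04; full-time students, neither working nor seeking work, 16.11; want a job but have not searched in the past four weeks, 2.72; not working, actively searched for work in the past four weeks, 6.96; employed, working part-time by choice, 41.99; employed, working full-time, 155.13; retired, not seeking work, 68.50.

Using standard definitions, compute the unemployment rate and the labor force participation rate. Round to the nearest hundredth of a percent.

Employed = 13.04 + 41.99 + 155.13 = 210.16 million (anyone who worked, including part-time for economic reasons, counts as employed).
Unemployed = 6.96 million.
Labor force = 210.16 + 6.96 = 217.12 million.
Not in labor force = 16.11 + 2.72 + 68.50 = 87.33 million (those not working and not actively searching are outside the labor force — including those who want a job but have given up searching).
Civilian working-age population = 217.12 + 87.33 = 304.45 million.
Unemployment rate = 6.96 / 217.12 = 3.21%.
Labor force participation rate = 217.12 / 304.45 = 71.32%.

Unemployment rate ≈ 3.21%; labor force participation rate ≈ 71.32%.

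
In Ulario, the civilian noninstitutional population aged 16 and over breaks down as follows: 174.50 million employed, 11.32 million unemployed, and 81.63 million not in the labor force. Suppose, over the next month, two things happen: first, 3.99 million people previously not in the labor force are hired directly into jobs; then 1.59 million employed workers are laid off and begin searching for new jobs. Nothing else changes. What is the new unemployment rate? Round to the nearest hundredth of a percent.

New unemployment rate ≈ 6.80%.

Initially, labor force = 174.50 + 11.32 = 185.82 million, so u = 11.32/185.82 = 6.09%.
After the first change, employed and labor force both rise by 3.99; unemployed unchanged → E = 178.49, U = 11.32, labor force = 189.81 million.
After the second change, employed falls and unemployed rises by 1.59; labor force unchanged → E = 176.90, U = 12.91, labor force = 189.81 million.
New unemployment rate = 12.91 / 189.81 = 6.80%.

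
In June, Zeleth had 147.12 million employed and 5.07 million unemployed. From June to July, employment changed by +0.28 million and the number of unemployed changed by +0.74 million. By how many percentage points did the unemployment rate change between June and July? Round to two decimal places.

The unemployment rate changed by +0.46 percentage points.

June: labor force = 147.12 + 5.07 = 152.19; u = 5.07/152.19 = 3.33%.
July: labor force = 147.40 + 5.81 = 153.21; u = 5.81/153.21 = 3.79%.
Change = 3.79% − 3.33% = +0.46 pp.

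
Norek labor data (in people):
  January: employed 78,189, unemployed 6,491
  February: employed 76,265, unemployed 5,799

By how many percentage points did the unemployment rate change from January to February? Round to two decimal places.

The unemployment rate changed by −0.60 percentage points.

January: labor force = 78,189 + 6,491 = 84,680; u = 6,491/84,680 = 7.67%.
February: labor force = 76,265 + 5,799 = 82,064; u = 5,799/82,064 = 7.07%.
Change = 7.07% − 7.67% = −0.60 pp.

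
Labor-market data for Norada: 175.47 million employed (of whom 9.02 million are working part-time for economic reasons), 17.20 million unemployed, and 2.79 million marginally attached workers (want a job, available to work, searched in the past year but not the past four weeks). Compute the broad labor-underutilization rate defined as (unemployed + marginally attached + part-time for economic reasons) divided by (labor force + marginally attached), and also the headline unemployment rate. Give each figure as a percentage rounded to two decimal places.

Labor force = 175.47 + 17.20 = 192.67 million.
Numerator = 17.20 + 2.79 + 9.02 = 29.01 million.
Denominator = 192.67 + 2.79 = 195.46 million.
Broad rate = 29.01 / 195.46 = 14.84%.
Headline unemployment rate = 17.20 / 192.67 = 8.93%.

Broad underutilization rate ≈ 14.84%; headline unemployment rate ≈ 8.93%.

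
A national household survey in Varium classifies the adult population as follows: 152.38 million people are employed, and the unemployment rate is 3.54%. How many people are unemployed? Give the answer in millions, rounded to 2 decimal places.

About 5.59 million are unemployed.

Let U be the number unemployed. The labor force is E + U, and U/(E+U) = 0.0354.
So U = 0.0354 × 152.38 / (1 − 0.0354) = 5.3943 / 0.9646 ≈ 5.59 million.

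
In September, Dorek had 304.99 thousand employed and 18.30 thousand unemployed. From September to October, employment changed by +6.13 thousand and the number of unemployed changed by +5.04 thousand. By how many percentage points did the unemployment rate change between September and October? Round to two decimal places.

The unemployment rate changed by +1.32 percentage points.

September: labor force = 304.99 + 18.30 = 323.29; u = 18.30/323.29 = 5.66%.
October: labor force = 311.12 + 23.34 = 334.46; u = 23.34/334.46 = 6.98%.
Change = 6.98% − 5.66% = +1.32 pp.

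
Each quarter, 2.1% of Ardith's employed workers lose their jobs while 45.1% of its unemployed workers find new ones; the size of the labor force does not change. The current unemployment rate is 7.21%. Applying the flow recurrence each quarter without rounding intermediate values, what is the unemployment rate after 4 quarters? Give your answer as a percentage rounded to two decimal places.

Unemployment rate after four quarters ≈ 4.66%.

With a fixed labor force, u_{t+1} = u_t + s·(1−u_t) − f·u_t = u_t·(1−s−f) + s.
Here 1−s−f = 0.528 and s = 0.021.
u_1 = 0.072100 × 0.528 + 0.021 = 0.059069.
u_2 = 0.059069 × 0.528 + 0.021 = 0.052188.
u_3 = 0.052188 × 0.528 + 0.021 = 0.048555.
u_4 = 0.048555 × 0.528 + 0.021 = 0.046637.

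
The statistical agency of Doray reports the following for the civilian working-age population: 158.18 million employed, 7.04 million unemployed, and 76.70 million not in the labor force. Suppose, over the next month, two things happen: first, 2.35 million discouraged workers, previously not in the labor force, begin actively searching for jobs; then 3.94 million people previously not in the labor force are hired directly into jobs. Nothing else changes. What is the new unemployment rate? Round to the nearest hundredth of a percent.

Initially, labor force = 158.18 + 7.04 = 165.22 million, so u = 7.04/165.22 = 4.26%.
After the first change, unemployed and labor force both rise by 2.35 → E = 158.18, U = 9.39, labor force = 167.57 million.
After the second change, employed and labor force both rise by 3.94; unemployed unchanged → E = 162.12, U = 9.39, labor force = 171.51 million.
New unemployment rate = 9.39 / 171.51 = 5.47%.

New unemployment rate ≈ 5.47%.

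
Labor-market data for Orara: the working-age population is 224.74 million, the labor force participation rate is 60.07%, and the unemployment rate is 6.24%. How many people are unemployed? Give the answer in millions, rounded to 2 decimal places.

Labor force = 0.6007 × 224.74 = 135.00 million.
Unemployed = 0.0624 × 135.00 ≈ 8.42 million.

About 8.42 million are unemployed.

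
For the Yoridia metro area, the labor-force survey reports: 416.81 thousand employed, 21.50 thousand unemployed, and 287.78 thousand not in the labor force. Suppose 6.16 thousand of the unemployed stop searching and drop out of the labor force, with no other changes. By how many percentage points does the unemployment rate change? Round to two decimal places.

Initially, labor force = 416.81 + 21.50 = 438.31 thousand, so u = 21.50/438.31 = 4.91%.
After the change, unemployed and labor force both fall by 6.16 → E = 416.81, U = 15.34, labor force = 432.15 thousand.
New unemployment rate = 15.34 / 432.15 = 3.55%.
Change = 3.55% − 4.91% = −1.36 percentage points.

The unemployment rate changes by −1.36 percentage points.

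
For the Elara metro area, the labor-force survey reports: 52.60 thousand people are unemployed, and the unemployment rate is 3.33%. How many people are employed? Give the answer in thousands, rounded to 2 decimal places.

Labor force = U / u = 52.60 / 0.0333 ≈ 1,579.58 thousand.
Employed = labor force − unemployed = 1,579.58 − 52.60 = 1,526.98 thousand.

About 1,526.98 thousand are employed.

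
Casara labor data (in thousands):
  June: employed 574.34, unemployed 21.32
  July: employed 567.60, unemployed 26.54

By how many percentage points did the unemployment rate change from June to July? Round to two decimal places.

June: labor force = 574.34 + 21.32 = 595.66; u = 21.32/595.66 = 3.58%.
July: labor force = 567.60 + 26.54 = 594.14; u = 26.54/594.14 = 4.47%.
Change = 4.47% − 3.58% = +0.89 pp.

The unemployment rate changed by +0.89 percentage points.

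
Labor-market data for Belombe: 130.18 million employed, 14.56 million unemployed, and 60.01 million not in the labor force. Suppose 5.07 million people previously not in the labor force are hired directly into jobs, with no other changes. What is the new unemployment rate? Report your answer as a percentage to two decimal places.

Initially, labor force = 130.18 + 14.56 = 144.74 million, so u = 14.56/144.74 = 10.06%.
After the change, employed and labor force both rise by 5.07; unemployed unchanged → E = 135.25, U = 14.56, labor force = 149.81 million.
New unemployment rate = 14.56 / 149.81 = 9.72%.

New unemployment rate ≈ 9.72%.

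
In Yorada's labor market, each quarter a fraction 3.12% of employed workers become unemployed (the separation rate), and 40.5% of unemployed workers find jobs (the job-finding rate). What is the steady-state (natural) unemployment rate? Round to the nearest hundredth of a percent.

Steady-state unemployment rate ≈ 7.15%.

At steady state the flows balance: s·E = f·U, so U/(E+U) = s/(s+f).
u* = 3.12 / (3.12 + 40.5) = 3.12 / 43.62 = 7.15%.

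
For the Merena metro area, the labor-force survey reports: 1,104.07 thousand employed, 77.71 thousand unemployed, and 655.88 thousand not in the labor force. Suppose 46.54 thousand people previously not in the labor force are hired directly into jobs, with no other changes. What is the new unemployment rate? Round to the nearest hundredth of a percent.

New unemployment rate ≈ 6.33%.

Initially, labor force = 1,104.07 + 77.71 = 1,181.78 thousand, so u = 77.71/1,181.78 = 6.58%.
After the change, employed and labor force both rise by 46.54; unemployed unchanged → E = 1,150.61, U = 77.71, labor force = 1,228.32 thousand.
New unemployment rate = 77.71 / 1,228.32 = 6.33%.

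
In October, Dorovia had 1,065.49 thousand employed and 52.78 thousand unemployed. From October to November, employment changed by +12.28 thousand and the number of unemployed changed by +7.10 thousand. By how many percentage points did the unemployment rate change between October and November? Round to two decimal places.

The unemployment rate changed by +0.54 percentage points.

October: labor force = 1,065.49 + 52.78 = 1,118.27; u = 52.78/1,118.27 = 4.72%.
November: labor force = 1,077.77 + 59.88 = 1,137.65; u = 59.88/1,137.65 = 5.26%.
Change = 5.26% − 4.72% = +0.54 pp.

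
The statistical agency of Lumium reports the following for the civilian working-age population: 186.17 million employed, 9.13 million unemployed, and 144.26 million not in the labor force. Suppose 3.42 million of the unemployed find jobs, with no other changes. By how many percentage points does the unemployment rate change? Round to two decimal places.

The unemployment rate changes by −1.75 percentage points.

Initially, labor force = 186.17 + 9.13 = 195.30 million, so u = 9.13/195.30 = 4.67%.
After the change, unemployed falls and employed rises by 3.42; labor force unchanged → E = 189.59, U = 5.71, labor force = 195.30 million.
New unemployment rate = 5.71 / 195.30 = 2.92%.
Change = 2.92% − 4.67% = −1.75 percentage points.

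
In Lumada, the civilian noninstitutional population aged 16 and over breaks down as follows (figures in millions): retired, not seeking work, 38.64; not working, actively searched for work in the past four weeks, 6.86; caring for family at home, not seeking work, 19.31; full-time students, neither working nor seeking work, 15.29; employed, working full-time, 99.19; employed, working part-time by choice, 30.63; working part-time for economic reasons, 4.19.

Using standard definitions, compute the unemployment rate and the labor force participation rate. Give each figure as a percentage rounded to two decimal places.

Unemployment rate ≈ 4.87%; labor force participation rate ≈ 65.79%.

Employed = 99.19 + 30.63 + 4.19 = 134.01 million (anyone who worked, including part-time for economic reasons, counts as employed).
Unemployed = 6.86 million.
Labor force = 134.01 + 6.86 = 140.87 million.
Not in labor force = 38.64 + 19.31 + 15.29 = 73.24 million (those not working and not actively searching are outside the labor force).
Civilian working-age population = 140.87 + 73.24 = 214.11 million.
Unemployment rate = 6.86 / 140.87 = 4.87%.
Labor force participation rate = 140.87 / 214.11 = 65.79%.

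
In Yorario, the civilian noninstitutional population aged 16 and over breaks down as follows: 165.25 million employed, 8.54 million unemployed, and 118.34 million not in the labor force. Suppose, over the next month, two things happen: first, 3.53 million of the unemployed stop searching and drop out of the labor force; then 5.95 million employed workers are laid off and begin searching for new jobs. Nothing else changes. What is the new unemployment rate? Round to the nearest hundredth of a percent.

New unemployment rate ≈ 6.44%.

Initially, labor force = 165.25 + 8.54 = 173.79 million, so u = 8.54/173.79 = 4.91%.
After the first change, unemployed and labor force both fall by 3.53 → E = 165.25, U = 5.01, labor force = 170.26 million.
After the second change, employed falls and unemployed rises by 5.95; labor force unchanged → E = 159.30, U = 10.96, labor force = 170.26 million.
New unemployment rate = 10.96 / 170.26 = 6.44%.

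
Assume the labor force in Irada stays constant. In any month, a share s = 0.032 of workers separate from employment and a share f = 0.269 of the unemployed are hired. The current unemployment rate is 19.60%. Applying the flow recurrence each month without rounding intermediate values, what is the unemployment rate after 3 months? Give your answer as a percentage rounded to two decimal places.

With a fixed labor force, u_{t+1} = u_t + s·(1−u_t) − f·u_t = u_t·(1−s−f) + s.
Here 1−s−f = 0.699 and s = 0.032.
u_1 = 0.196000 × 0.699 + 0.032 = 0.169004.
u_2 = 0.169004 × 0.699 + 0.032 = 0.150134.
u_3 = 0.150134 × 0.699 + 0.032 = 0.136944.

Unemployment rate after three months ≈ 13.69%.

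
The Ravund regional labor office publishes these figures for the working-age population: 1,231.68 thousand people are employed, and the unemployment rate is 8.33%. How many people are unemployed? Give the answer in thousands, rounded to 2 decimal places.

About 111.92 thousand are unemployed.

Let U be the number unemployed. The labor force is E + U, and U/(E+U) = 0.0833.
So U = 0.0833 × 1,231.68 / (1 − 0.0833) = 102.5989 / 0.9167 ≈ 111.92 thousand.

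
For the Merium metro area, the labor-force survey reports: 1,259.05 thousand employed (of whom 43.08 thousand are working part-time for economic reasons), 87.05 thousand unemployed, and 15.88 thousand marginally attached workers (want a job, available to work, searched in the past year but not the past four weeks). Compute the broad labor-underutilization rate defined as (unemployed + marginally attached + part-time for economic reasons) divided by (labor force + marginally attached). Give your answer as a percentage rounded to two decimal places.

Broad underutilization rate ≈ 10.72%.

Labor force = 1,259.05 + 87.05 = 1,346.10 thousand.
Numerator = 87.05 + 15.88 + 43.08 = 146.01 thousand.
Denominator = 1,346.10 + 15.88 = 1,361.98 thousand.
Broad rate = 146.01 / 1,361.98 = 10.72%.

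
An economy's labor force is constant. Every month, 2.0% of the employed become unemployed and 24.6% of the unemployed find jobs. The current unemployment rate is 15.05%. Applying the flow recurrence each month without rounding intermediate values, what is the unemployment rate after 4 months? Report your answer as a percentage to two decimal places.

With a fixed labor force, u_{t+1} = u_t + s·(1−u_t) − f·u_t = u_t·(1−s−f) + s.
Here 1−s−f = 0.734 and s = 0.020.
u_1 = 0.150500 × 0.734 + 0.020 = 0.130467.
u_2 = 0.130467 × 0.734 + 0.020 = 0.115763.
u_3 = 0.115763 × 0.734 + 0.020 = 0.104970.
u_4 = 0.104970 × 0.734 + 0.020 = 0.097048.

Unemployment rate after four months ≈ 9.70%.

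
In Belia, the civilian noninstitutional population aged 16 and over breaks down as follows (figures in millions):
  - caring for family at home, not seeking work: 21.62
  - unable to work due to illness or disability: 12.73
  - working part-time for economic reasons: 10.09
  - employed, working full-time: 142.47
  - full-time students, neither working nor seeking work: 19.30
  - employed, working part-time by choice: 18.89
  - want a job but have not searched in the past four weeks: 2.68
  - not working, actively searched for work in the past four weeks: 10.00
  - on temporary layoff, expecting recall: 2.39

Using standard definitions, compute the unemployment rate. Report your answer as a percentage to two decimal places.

Employed = 10.09 + 142.47 + 18.89 = 171.45 million (anyone who worked, including part-time for economic reasons, counts as employed).
Unemployed = 10.00 + 2.39 = 12.39 million (jobless and actively searching, or on temporary layoff).
Labor force = 171.45 + 12.39 = 183.84 million.
Unemployment rate = 12.39 / 183.84 = 6.74%.

Unemployment rate ≈ 6.74%.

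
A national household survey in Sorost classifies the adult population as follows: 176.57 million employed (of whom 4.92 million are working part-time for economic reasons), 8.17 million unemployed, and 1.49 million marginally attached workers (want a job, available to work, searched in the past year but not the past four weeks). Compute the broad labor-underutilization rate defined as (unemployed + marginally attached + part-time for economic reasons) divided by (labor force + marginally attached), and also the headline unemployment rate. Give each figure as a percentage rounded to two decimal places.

Broad underutilization rate ≈ 7.83%; headline unemployment rate ≈ 4.42%.

Labor force = 176.57 + 8.17 = 184.74 million.
Numerator = 8.17 + 1.49 + 4.92 = 14.58 million.
Denominator = 184.74 + 1.49 = 186.23 million.
Broad rate = 14.58 / 186.23 = 7.83%.
Headline unemployment rate = 8.17 / 184.74 = 4.42%.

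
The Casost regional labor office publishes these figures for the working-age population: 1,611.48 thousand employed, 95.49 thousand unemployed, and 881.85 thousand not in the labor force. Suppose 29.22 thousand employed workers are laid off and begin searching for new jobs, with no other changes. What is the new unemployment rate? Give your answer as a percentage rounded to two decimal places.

Initially, labor force = 1,611.48 + 95.49 = 1,706.97 thousand, so u = 95.49/1,706.97 = 5.59%.
After the change, employed falls and unemployed rises by 29.22; labor force unchanged → E = 1,582.26, U = 124.71, labor force = 1,706.97 thousand.
New unemployment rate = 124.71 / 1,706.97 = 7.31%.

New unemployment rate ≈ 7.31%.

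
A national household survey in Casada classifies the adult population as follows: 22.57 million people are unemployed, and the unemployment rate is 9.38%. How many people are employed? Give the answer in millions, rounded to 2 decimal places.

Labor force = U / u = 22.57 / 0.0938 ≈ 240.62 million.
Employed = labor force − unemployed = 240.62 − 22.57 = 218.05 million.

About 218.05 million are employed.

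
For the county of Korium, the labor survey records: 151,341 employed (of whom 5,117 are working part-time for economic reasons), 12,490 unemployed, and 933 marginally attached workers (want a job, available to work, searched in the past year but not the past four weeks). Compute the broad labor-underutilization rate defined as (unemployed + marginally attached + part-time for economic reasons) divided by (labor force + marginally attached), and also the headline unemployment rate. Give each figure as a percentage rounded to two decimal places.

Broad underutilization rate ≈ 11.25%; headline unemployment rate ≈ 7.62%.

Labor force = 151,341 + 12,490 = 163,831.
Numerator = 12,490 + 933 + 5,117 = 18,540.
Denominator = 163,831 + 933 = 164,764.
Broad rate = 18,540 / 164,764 = 11.25%.
Headline unemployment rate = 12,490 / 163,831 = 7.62%.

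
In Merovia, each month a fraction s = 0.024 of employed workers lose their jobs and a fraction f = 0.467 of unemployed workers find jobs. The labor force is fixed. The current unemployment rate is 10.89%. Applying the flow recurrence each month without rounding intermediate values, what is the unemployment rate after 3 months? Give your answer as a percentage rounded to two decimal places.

Unemployment rate after three months ≈ 5.68%.

With a fixed labor force, u_{t+1} = u_t + s·(1−u_t) − f·u_t = u_t·(1−s−f) + s.
Here 1−s−f = 0.509 and s = 0.024.
u_1 = 0.108900 × 0.509 + 0.024 = 0.079430.
u_2 = 0.079430 × 0.509 + 0.024 = 0.064430.
u_3 = 0.064430 × 0.509 + 0.024 = 0.056795.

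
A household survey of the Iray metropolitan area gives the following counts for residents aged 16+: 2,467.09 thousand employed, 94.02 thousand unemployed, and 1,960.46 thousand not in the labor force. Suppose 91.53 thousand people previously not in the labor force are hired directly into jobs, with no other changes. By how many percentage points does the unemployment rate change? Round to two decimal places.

The unemployment rate changes by −0.13 percentage points.

Initially, labor force = 2,467.09 + 94.02 = 2,561.11 thousand, so u = 94.02/2,561.11 = 3.67%.
After the change, employed and labor force both rise by 91.53; unemployed unchanged → E = 2,558.62, U = 94.02, labor force = 2,652.64 thousand.
New unemployment rate = 94.02 / 2,652.64 = 3.54%.
Change = 3.54% − 3.67% = −0.13 percentage points.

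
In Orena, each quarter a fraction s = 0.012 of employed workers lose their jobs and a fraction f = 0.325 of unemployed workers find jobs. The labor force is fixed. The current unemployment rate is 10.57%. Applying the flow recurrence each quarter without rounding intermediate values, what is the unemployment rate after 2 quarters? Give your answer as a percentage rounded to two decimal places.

With a fixed labor force, u_{t+1} = u_t + s·(1−u_t) − f·u_t = u_t·(1−s−f) + s.
Here 1−s−f = 0.663 and s = 0.012.
u_1 = 0.105700 × 0.663 + 0.012 = 0.082079.
u_2 = 0.082079 × 0.663 + 0.012 = 0.066418.

Unemployment rate after two quarters ≈ 6.64%.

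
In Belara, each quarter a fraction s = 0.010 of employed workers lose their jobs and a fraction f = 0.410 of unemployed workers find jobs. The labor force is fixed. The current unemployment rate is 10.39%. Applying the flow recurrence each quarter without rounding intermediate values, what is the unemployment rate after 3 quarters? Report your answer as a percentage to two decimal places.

With a fixed labor force, u_{t+1} = u_t + s·(1−u_t) − f·u_t = u_t·(1−s−f) + s.
Here 1−s−f = 0.580 and s = 0.010.
u_1 = 0.103900 × 0.580 + 0.010 = 0.070262.
u_2 = 0.070262 × 0.580 + 0.010 = 0.050752.
u_3 = 0.050752 × 0.580 + 0.010 = 0.039436.

Unemployment rate after three quarters ≈ 3.94%.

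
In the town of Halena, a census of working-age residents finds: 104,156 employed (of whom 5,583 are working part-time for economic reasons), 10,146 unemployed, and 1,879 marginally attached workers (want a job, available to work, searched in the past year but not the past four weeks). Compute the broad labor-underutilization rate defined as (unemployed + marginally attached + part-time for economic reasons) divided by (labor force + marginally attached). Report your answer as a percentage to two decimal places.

Labor force = 104,156 + 10,146 = 114,302.
Numerator = 10,146 + 1,879 + 5,583 = 17,608.
Denominator = 114,302 + 1,879 = 116,181.
Broad rate = 17,608 / 116,181 = 15.16%.

Broad underutilization rate ≈ 15.16%.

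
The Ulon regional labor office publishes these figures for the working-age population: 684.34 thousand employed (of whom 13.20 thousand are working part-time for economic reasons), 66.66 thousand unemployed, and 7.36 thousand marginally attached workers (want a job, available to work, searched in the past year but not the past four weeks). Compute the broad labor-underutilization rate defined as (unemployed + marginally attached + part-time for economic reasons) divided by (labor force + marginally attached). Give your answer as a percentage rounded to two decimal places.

Broad underutilization rate ≈ 11.50%.

Labor force = 684.34 + 66.66 = 751.00 thousand.
Numerator = 66.66 + 7.36 + 13.20 = 87.22 thousand.
Denominator = 751.00 + 7.36 = 758.36 thousand.
Broad rate = 87.22 / 758.36 = 11.50%.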